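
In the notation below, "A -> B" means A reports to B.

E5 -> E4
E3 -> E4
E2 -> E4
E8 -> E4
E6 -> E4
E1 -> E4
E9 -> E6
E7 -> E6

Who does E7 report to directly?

E7 reports directly to E6.

E6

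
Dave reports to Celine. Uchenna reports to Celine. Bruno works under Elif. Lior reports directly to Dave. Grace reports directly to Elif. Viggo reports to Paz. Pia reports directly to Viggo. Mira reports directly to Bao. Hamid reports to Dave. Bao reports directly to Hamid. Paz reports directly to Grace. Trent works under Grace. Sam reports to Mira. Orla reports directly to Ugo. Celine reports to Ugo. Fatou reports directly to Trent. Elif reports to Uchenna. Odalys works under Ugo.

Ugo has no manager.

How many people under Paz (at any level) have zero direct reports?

1

The only person in Paz's organization with no one reporting to them is Pia. That is 1.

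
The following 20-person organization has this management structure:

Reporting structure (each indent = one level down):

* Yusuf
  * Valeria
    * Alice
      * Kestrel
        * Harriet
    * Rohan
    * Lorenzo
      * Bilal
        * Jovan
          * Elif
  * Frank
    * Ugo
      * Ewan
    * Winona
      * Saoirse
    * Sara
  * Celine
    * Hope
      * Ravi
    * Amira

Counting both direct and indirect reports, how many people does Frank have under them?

5

Frank directly manages Ugo, Winona, Sara. Under Ugo: Ewan (1). Under Winona: Saoirse (1). Sara has no reports. So Frank's organization is 3 direct reports plus everyone under them: 2 + 2 + 1 = 5.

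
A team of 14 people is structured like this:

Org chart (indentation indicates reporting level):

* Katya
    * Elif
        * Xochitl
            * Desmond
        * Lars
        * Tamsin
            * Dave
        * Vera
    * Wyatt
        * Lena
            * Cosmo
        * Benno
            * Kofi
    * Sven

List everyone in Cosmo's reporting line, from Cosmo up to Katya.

Cosmo reports to Lena. Lena reports to Wyatt. Wyatt reports to Katya. Katya is at the top.

Cosmo -> Lena -> Wyatt -> Katya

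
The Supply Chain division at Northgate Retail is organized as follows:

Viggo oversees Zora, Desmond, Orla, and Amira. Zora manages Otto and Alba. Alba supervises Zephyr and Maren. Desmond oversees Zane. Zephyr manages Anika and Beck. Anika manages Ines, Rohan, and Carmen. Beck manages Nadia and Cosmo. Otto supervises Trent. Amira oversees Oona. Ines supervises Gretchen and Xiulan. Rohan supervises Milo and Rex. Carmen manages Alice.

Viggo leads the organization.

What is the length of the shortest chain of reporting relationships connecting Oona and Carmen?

Oona is 2 levels below Viggo, and Carmen is 5 levels below Viggo (their lowest common manager). The shortest path runs up from Oona to Viggo and back down to Carmen: 2 + 5 = 7 links.

7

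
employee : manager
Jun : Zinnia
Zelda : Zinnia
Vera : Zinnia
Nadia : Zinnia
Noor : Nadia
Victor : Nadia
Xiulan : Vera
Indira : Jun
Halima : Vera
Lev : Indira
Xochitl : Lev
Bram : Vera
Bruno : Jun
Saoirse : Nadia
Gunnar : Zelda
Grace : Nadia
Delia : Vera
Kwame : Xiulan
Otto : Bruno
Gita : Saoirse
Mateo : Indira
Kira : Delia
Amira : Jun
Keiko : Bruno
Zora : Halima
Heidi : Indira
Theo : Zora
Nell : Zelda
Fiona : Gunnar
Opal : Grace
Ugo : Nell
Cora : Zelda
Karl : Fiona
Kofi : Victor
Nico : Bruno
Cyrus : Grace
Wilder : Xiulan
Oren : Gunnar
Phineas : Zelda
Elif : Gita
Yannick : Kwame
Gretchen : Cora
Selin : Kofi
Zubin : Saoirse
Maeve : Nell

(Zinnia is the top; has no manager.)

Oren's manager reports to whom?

Zelda

Oren reports to Gunnar, and Gunnar reports to Zelda. So Oren's skip-level manager is Zelda.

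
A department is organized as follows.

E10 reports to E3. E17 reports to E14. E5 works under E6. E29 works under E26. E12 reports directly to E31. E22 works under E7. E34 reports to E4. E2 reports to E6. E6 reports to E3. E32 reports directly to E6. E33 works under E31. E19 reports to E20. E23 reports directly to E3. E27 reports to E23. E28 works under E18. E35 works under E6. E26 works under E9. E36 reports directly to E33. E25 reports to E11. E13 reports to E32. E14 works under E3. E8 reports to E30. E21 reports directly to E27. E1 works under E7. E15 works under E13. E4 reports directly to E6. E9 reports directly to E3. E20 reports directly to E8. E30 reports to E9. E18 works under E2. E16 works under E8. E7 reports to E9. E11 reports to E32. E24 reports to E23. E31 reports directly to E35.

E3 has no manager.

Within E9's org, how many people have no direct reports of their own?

5

The people in E9's organization with no one reporting to them are E22, E1, E29, E16, E19. That is 5.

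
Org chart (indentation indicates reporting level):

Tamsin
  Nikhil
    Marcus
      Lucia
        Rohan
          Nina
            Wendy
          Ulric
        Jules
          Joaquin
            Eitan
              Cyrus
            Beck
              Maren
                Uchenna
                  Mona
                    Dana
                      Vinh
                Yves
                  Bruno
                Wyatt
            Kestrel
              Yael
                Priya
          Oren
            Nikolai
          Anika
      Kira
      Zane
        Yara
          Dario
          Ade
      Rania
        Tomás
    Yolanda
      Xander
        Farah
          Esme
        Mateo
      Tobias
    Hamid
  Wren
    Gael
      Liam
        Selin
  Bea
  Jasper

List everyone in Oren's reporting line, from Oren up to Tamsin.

Oren reports to Jules. Jules reports to Lucia. Lucia reports to Marcus. Marcus reports to Nikhil. Nikhil reports to Tamsin. Tamsin is at the top.

Oren -> Jules -> Lucia -> Marcus -> Nikhil -> Tamsin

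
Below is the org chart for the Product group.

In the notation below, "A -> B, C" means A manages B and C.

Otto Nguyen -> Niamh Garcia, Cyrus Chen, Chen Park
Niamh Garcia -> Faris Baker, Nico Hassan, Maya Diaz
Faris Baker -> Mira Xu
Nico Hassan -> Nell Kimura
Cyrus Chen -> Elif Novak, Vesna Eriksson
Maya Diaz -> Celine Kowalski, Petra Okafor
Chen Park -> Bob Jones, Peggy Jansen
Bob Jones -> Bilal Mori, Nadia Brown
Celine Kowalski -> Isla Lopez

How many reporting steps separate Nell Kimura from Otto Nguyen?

Chain from Nell Kimura up to Otto Nguyen: Nell Kimura → Nico Hassan → Niamh Garcia → Otto Nguyen. That is 3 steps up, so Nell Kimura is 3 levels below Otto Nguyen.

3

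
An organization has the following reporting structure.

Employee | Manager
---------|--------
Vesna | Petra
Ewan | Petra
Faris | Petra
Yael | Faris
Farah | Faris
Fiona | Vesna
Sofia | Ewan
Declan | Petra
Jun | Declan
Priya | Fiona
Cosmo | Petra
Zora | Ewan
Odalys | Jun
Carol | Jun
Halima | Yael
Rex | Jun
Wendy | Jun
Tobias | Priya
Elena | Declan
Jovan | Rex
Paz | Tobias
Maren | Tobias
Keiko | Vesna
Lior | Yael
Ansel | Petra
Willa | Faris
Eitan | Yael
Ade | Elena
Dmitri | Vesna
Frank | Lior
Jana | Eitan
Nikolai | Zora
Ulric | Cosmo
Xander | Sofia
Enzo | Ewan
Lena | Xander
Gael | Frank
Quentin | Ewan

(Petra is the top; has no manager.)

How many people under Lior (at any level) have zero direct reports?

1

The only person in Lior's organization with no one reporting to them is Gael. That is 1.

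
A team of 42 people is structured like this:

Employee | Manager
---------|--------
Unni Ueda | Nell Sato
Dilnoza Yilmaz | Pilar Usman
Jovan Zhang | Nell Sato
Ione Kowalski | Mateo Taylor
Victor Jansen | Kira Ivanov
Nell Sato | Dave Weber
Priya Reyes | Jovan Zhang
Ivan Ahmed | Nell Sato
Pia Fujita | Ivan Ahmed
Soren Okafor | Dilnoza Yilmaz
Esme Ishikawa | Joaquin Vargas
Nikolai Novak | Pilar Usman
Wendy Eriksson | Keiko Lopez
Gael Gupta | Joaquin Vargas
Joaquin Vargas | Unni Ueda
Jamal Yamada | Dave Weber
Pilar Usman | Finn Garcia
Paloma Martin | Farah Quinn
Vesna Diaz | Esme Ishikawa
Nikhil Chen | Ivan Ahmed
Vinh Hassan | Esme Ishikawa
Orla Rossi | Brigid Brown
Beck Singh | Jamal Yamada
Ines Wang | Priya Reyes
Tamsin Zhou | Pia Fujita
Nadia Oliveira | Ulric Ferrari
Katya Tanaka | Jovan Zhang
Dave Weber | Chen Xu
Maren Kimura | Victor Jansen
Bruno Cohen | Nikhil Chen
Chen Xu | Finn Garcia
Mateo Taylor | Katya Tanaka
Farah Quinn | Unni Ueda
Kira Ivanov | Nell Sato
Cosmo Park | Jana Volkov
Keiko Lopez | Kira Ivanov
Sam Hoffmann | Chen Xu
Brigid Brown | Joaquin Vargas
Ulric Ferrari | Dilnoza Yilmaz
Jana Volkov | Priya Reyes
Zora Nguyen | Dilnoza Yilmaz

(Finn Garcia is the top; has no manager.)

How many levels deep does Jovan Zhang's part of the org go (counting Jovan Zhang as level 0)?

3

The longest chain under Jovan Zhang runs Jovan Zhang → Priya Reyes → Jana Volkov → Cosmo Park, which is 3 levels below Jovan Zhang.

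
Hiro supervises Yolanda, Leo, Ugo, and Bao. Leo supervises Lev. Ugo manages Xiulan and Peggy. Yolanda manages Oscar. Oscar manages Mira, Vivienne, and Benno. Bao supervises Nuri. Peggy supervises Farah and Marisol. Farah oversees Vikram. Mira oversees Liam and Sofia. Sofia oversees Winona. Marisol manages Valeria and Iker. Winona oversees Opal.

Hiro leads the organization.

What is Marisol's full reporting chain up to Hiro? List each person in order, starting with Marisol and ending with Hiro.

Marisol -> Peggy -> Ugo -> Hiro

Marisol reports to Peggy. Peggy reports to Ugo. Ugo reports to Hiro. Hiro is at the top.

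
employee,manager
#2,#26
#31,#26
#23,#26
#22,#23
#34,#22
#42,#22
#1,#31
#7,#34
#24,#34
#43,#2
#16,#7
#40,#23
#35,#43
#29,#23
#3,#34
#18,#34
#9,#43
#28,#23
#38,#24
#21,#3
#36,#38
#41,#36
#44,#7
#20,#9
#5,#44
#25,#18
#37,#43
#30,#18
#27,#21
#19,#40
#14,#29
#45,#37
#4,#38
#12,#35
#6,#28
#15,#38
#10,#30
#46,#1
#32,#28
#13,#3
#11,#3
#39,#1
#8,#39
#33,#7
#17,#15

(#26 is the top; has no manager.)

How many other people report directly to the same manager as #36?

2

#36 reports to #38. #38's other direct reports are #4, #15 — 2 peers.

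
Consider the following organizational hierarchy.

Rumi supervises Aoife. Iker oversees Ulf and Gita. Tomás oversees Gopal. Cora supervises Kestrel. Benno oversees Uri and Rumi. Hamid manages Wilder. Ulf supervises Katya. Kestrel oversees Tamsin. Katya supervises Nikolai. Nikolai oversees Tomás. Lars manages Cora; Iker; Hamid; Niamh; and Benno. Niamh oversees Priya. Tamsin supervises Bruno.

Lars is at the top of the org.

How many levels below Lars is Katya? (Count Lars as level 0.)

Chain from Katya up to Lars: Katya → Ulf → Iker → Lars. That is 3 steps up, so Katya is 3 levels below Lars.

3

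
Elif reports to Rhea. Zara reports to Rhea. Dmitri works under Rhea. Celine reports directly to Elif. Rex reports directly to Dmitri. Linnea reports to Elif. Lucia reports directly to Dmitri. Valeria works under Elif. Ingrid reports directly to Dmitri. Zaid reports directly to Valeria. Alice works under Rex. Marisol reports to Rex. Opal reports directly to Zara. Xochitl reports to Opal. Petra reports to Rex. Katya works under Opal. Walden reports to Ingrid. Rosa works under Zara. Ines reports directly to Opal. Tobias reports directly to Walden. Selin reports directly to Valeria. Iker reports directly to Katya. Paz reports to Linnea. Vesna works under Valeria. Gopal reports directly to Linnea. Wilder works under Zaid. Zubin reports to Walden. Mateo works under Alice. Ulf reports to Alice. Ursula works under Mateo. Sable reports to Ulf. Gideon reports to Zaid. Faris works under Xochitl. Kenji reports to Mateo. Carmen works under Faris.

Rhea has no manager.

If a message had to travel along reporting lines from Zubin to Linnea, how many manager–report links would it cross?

Zubin is 4 levels below Rhea, and Linnea is 2 levels below Rhea (their lowest common manager). The shortest path runs up from Zubin to Rhea and back down to Linnea: 4 + 2 = 6 links.

6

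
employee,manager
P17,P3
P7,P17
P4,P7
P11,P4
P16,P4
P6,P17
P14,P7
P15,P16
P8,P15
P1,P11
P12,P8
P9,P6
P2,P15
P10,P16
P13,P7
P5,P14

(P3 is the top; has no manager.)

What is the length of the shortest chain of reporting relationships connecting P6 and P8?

6

P6 is 1 level below P17, and P8 is 5 levels below P17 (their lowest common manager). The shortest path runs up from P6 to P17 and back down to P8: 1 + 5 = 6 links.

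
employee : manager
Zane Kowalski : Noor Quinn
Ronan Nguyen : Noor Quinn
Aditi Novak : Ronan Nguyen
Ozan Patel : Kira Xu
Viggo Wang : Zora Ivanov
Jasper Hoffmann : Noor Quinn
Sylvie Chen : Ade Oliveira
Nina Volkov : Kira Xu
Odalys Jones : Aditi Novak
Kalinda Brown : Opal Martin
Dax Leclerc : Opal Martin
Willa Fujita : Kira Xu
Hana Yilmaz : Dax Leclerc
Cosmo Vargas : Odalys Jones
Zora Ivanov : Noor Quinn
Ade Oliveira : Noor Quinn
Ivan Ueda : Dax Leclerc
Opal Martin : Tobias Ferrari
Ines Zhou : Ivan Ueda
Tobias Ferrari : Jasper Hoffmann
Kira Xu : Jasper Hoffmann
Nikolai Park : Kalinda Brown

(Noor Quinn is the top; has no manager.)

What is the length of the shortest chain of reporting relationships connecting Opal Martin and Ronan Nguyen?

Opal Martin is 3 levels below Noor Quinn, and Ronan Nguyen is 1 level below Noor Quinn (their lowest common manager). The shortest path runs up from Opal Martin to Noor Quinn and back down to Ronan Nguyen: 3 + 1 = 4 links.

4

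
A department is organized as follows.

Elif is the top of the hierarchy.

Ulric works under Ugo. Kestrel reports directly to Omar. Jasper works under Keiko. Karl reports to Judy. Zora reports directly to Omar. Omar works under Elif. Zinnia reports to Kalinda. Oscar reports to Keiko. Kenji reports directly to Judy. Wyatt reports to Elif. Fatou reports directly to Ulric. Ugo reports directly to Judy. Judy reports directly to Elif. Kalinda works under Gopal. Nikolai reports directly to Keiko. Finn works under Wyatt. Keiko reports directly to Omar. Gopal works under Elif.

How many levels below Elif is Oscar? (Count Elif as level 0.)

3

Chain from Oscar up to Elif: Oscar → Keiko → Omar → Elif. That is 3 steps up, so Oscar is 3 levels below Elif.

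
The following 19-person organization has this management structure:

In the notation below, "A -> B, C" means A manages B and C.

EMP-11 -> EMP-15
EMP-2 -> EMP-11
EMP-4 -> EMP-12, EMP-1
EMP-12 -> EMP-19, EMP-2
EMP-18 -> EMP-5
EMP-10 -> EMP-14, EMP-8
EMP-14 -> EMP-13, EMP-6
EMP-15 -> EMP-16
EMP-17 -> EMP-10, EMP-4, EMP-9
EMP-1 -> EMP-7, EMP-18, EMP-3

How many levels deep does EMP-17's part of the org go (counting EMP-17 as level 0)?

The longest chain under EMP-17 runs EMP-17 → EMP-4 → EMP-12 → EMP-2 → EMP-11 → EMP-15 → EMP-16, which is 6 levels below EMP-17.

6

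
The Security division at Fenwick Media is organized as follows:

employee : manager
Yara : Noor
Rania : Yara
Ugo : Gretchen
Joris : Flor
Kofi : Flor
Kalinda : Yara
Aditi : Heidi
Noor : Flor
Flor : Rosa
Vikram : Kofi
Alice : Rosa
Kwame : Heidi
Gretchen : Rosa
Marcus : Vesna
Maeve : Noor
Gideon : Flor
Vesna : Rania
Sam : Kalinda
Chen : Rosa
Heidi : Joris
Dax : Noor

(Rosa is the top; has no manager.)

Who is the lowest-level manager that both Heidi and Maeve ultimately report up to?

Heidi's chain of managers is Joris, Flor, Rosa. Maeve's chain of managers is Noor, Flor, Rosa. The first manager that appears in both chains is Flor.

Flor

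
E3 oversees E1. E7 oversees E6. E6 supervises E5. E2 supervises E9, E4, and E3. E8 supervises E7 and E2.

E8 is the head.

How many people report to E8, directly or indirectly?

E8 directly manages E7, E2. Under E7: E6, E5 (2). Under E2: E3, E1, E4, E9 (4). So E8's organization is 2 direct reports plus everyone under them: 3 + 5 = 8.

8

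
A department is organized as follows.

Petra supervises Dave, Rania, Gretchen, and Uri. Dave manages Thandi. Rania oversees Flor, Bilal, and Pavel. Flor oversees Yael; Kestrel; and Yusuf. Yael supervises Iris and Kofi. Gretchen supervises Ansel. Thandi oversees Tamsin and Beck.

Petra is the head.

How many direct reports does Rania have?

3

Rania directly manages Flor, Bilal, Pavel. That is 3 direct reports.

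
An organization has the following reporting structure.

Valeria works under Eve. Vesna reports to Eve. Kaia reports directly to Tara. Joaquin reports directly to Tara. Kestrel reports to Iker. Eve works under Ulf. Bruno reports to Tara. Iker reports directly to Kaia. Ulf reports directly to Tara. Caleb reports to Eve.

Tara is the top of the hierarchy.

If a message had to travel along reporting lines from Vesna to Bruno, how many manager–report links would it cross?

4

Vesna is 3 levels below Tara, and Bruno is 1 level below Tara (their lowest common manager). The shortest path runs up from Vesna to Tara and back down to Bruno: 3 + 1 = 4 links.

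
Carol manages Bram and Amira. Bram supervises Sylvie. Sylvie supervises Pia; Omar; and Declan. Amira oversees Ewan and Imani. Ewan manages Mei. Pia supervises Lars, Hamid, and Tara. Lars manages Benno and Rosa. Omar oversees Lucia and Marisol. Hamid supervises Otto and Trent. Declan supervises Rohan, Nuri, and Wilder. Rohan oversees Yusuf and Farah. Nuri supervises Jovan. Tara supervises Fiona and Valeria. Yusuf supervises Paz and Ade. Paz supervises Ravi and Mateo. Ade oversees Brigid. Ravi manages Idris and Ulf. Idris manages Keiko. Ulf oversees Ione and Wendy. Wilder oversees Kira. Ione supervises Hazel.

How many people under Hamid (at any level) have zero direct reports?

The people in Hamid's organization with no one reporting to them are Trent, Otto. That is 2.

2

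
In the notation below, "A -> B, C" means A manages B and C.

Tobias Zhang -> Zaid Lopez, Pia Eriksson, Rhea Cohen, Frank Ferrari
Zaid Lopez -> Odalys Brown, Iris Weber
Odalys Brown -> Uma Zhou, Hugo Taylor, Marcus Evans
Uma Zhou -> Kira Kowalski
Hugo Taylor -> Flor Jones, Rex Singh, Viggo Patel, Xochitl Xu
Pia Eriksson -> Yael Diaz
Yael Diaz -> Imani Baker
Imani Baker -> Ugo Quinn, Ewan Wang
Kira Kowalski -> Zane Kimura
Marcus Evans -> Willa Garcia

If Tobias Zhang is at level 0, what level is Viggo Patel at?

4

Chain from Viggo Patel up to Tobias Zhang: Viggo Patel → Hugo Taylor → Odalys Brown → Zaid Lopez → Tobias Zhang. That is 4 steps up, so Viggo Patel is 4 levels below Tobias Zhang.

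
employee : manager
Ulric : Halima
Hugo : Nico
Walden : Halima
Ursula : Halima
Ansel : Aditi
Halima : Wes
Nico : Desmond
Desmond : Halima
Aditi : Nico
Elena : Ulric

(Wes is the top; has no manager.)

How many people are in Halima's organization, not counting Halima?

Halima directly manages Ulric, Desmond, Ursula, Walden. Under Ulric: Elena (1). Under Desmond: Nico, Aditi, Ansel, Hugo (4). Ursula has no reports. Walden has no reports. So Halima's organization is 4 direct reports plus everyone under them: 2 + 5 + 1 + 1 = 9.

9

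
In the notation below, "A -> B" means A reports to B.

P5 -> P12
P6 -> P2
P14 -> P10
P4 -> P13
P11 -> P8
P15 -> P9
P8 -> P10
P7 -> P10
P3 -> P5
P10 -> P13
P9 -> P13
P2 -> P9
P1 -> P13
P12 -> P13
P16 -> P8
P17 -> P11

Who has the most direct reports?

Direct-report counts: P13 has 5; P12 has 1; P5 has 1; P9 has 2; P2 has 1; P10 has 3; P8 has 2; P11 has 1. The largest is 5, held by P13.

P13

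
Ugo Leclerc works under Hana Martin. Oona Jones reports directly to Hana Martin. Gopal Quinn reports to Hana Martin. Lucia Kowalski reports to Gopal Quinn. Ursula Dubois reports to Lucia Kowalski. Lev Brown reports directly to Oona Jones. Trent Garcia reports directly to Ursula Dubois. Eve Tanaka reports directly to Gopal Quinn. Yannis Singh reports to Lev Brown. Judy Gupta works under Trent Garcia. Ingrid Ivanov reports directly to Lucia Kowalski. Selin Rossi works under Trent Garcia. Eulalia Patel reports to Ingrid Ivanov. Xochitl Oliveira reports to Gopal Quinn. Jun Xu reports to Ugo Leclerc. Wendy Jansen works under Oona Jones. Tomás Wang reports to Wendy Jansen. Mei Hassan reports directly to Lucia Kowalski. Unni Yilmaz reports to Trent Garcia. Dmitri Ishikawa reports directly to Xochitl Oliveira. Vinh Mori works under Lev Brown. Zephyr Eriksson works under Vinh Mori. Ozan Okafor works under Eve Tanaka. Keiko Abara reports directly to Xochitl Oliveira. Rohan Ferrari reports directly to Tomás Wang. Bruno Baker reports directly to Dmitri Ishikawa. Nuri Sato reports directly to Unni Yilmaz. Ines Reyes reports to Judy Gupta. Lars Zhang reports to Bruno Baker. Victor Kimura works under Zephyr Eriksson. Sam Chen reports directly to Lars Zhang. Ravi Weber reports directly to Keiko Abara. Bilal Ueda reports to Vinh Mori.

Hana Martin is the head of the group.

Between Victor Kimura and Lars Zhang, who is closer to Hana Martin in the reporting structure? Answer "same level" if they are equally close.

Both Victor Kimura and Lars Zhang are 5 levels below Hana Martin.

same level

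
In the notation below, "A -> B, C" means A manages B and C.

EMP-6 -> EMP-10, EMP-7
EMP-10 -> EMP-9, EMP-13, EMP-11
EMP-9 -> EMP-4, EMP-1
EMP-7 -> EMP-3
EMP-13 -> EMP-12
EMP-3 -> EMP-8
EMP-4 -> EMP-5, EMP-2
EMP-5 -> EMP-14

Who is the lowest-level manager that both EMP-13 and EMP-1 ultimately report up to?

EMP-10

EMP-13's chain of managers is EMP-10, EMP-6. EMP-1's chain of managers is EMP-9, EMP-10, EMP-6. The first manager that appears in both chains is EMP-10.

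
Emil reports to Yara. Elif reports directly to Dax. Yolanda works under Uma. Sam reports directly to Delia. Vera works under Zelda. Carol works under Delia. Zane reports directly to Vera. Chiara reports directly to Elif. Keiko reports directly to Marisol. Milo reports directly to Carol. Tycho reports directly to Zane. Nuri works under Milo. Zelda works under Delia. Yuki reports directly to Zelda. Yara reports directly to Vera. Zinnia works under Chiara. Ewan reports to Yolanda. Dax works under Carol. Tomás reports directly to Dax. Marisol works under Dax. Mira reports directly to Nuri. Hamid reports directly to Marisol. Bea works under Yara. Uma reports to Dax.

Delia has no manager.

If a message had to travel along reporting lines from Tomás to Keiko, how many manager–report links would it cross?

3

Tomás is 1 level below Dax, and Keiko is 2 levels below Dax (their lowest common manager). The shortest path runs up from Tomás to Dax and back down to Keiko: 1 + 2 = 3 links.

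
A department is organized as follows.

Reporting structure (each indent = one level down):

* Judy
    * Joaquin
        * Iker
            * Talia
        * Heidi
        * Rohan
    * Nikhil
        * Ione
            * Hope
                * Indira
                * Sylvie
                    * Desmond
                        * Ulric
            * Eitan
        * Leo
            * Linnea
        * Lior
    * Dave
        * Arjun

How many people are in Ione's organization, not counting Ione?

6

Ione directly manages Hope, Eitan. Under Hope: Sylvie, Desmond, Ulric, Indira (4). Eitan has no reports. So Ione's organization is 2 direct reports plus everyone under them: 5 + 1 = 6.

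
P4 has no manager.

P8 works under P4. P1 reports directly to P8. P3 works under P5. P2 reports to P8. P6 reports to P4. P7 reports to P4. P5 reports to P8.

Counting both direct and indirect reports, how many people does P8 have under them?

4

P8 directly manages P1, P2, P5. P1 has no reports. P2 has no reports. Under P5: P3 (1). So P8's organization is 3 direct reports plus everyone under them: 1 + 1 + 2 = 4.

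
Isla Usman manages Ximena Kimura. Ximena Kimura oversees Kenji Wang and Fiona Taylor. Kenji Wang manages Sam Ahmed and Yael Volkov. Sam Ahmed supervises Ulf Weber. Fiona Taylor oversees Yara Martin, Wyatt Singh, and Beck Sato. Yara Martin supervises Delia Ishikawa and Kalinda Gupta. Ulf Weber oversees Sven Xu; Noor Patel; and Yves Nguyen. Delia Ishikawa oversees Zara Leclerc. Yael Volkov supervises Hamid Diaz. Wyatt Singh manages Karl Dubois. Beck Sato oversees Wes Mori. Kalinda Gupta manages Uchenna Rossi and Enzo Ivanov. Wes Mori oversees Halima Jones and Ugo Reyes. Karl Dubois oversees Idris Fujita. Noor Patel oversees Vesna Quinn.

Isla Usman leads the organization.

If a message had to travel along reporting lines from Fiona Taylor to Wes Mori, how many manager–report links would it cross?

Wes Mori is in Fiona Taylor's organization: the chain from Wes Mori up to Fiona Taylor is Wes Mori → Beck Sato → Fiona Taylor, which is 2 links.

2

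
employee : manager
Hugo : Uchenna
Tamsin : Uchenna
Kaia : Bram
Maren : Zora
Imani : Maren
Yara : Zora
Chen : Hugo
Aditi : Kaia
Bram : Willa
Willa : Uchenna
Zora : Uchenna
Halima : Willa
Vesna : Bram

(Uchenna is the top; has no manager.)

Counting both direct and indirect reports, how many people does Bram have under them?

Bram directly manages Kaia, Vesna. Under Kaia: Aditi (1). Vesna has no reports. So Bram's organization is 2 direct reports plus everyone under them: 2 + 1 = 3.

3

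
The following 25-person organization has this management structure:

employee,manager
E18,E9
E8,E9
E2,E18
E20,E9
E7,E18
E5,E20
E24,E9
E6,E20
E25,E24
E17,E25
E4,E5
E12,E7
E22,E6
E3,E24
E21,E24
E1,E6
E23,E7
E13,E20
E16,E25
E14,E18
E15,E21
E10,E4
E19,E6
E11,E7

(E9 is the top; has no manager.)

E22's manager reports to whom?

E20

E22 reports to E6, and E6 reports to E20. So E22's skip-level manager is E20.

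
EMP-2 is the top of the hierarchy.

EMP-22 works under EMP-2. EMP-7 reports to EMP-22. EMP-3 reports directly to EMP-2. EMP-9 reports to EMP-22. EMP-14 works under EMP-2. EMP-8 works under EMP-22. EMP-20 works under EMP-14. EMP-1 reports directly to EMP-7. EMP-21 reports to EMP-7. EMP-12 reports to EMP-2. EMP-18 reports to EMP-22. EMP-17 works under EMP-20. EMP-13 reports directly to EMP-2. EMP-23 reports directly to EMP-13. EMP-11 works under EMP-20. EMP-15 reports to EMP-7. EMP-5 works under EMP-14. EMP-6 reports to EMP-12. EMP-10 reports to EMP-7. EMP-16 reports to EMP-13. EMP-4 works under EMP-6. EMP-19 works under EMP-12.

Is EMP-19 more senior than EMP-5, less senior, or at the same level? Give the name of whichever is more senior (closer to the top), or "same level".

Both EMP-19 and EMP-5 are 2 levels below EMP-2.

same level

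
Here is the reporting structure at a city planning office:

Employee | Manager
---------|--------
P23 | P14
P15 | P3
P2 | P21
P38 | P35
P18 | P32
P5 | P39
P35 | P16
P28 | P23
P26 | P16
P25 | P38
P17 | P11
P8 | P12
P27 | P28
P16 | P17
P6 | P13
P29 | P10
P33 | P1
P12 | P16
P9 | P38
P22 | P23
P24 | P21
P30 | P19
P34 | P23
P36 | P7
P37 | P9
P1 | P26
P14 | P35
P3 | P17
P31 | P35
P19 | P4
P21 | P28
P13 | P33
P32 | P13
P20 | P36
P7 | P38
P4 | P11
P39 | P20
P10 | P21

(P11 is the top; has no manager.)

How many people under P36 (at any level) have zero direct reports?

1

The only person in P36's organization with no one reporting to them is P5. That is 1.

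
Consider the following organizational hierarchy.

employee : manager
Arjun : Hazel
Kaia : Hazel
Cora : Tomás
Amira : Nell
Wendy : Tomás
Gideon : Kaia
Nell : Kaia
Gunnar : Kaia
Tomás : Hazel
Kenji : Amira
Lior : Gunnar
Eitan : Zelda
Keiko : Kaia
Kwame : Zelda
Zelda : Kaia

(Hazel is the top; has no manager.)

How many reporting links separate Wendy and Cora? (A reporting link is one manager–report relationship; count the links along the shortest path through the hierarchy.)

Wendy is 1 level below Tomás, and Cora is 1 level below Tomás (their lowest common manager). The shortest path runs up from Wendy to Tomás and back down to Cora: 1 + 1 = 2 links.

2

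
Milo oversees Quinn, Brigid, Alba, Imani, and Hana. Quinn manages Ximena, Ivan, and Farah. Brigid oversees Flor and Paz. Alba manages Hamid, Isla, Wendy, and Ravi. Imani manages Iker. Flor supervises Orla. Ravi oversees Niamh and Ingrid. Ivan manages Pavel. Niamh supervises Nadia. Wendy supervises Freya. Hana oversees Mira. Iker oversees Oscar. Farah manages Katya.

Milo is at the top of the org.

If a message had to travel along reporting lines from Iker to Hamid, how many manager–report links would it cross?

Iker is 2 levels below Milo, and Hamid is 2 levels below Milo (their lowest common manager). The shortest path runs up from Iker to Milo and back down to Hamid: 2 + 2 = 4 links.

4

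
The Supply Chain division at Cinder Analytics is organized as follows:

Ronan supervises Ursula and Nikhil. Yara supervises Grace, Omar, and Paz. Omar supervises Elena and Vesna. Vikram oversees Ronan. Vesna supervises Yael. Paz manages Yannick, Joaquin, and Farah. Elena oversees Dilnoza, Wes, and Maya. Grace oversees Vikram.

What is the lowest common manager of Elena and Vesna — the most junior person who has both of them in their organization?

Elena's chain of managers is Omar, Yara. Vesna's chain of managers is Omar, Yara. The first manager that appears in both chains is Omar.

Omar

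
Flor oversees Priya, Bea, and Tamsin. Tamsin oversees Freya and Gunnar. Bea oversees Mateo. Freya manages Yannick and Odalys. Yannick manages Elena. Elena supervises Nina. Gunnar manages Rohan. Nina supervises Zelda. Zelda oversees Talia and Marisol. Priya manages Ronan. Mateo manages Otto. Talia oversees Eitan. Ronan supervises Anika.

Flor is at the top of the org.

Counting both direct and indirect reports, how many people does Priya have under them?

Priya directly manages Ronan. Under Ronan: Anika (1). That's 2 in total.

2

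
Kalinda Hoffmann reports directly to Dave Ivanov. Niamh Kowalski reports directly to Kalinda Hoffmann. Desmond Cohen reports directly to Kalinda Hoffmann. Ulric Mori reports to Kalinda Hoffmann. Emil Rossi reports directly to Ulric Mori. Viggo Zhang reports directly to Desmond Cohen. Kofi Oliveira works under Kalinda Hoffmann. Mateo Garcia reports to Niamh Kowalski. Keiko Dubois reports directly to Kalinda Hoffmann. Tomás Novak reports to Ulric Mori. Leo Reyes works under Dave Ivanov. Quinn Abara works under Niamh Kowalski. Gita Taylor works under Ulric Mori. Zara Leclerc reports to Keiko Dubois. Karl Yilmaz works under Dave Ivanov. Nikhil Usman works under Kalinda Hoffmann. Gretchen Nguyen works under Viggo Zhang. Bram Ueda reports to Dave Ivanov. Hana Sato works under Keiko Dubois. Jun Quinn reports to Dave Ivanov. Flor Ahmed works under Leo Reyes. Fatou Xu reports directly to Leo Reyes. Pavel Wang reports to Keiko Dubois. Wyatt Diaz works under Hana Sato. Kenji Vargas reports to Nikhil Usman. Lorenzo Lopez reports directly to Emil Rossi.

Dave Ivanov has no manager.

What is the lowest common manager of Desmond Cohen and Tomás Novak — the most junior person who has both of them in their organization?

Desmond Cohen's chain of managers is Kalinda Hoffmann, Dave Ivanov. Tomás Novak's chain of managers is Ulric Mori, Kalinda Hoffmann, Dave Ivanov. The first manager that appears in both chains is Kalinda Hoffmann.

Kalinda Hoffmann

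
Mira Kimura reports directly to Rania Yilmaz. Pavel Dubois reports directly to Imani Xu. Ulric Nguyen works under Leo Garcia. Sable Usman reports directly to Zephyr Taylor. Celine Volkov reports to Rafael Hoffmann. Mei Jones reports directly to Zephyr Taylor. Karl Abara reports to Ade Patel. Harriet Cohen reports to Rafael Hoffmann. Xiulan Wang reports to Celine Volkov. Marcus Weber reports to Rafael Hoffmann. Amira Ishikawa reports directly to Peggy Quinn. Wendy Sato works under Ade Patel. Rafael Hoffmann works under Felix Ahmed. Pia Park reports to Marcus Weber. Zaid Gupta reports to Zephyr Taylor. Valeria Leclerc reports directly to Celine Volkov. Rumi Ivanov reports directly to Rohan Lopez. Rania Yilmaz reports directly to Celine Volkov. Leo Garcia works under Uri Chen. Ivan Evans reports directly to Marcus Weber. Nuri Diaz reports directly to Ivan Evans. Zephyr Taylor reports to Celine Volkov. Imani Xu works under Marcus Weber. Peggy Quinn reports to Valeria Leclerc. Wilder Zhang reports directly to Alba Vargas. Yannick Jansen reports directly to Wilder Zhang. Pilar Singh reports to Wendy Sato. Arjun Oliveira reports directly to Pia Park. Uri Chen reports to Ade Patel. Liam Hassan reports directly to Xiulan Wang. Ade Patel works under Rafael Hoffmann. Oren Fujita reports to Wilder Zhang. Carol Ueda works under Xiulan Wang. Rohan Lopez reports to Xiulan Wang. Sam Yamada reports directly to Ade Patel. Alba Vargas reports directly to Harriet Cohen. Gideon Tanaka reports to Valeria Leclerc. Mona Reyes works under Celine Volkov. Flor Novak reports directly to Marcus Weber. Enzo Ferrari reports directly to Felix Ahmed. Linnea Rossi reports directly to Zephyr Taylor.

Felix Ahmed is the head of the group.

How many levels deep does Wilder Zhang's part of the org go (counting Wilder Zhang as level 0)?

1

The longest chain under Wilder Zhang runs Wilder Zhang → Yannick Jansen, which is 1 level below Wilder Zhang.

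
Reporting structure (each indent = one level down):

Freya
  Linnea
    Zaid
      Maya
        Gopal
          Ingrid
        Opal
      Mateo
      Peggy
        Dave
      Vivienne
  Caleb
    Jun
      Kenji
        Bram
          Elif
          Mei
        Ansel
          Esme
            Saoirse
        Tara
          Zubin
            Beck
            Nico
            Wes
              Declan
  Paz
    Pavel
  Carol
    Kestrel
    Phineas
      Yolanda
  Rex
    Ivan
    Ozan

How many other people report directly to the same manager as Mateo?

3

Mateo reports to Zaid. Zaid's other direct reports are Maya, Peggy, Vivienne — 3 peers.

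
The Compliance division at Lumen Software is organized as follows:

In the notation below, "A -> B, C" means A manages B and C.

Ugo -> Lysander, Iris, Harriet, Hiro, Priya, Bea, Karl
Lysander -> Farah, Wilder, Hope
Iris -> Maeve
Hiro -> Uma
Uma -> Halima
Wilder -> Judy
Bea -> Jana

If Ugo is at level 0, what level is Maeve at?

Chain from Maeve up to Ugo: Maeve → Iris → Ugo. That is 2 steps up, so Maeve is 2 levels below Ugo.

2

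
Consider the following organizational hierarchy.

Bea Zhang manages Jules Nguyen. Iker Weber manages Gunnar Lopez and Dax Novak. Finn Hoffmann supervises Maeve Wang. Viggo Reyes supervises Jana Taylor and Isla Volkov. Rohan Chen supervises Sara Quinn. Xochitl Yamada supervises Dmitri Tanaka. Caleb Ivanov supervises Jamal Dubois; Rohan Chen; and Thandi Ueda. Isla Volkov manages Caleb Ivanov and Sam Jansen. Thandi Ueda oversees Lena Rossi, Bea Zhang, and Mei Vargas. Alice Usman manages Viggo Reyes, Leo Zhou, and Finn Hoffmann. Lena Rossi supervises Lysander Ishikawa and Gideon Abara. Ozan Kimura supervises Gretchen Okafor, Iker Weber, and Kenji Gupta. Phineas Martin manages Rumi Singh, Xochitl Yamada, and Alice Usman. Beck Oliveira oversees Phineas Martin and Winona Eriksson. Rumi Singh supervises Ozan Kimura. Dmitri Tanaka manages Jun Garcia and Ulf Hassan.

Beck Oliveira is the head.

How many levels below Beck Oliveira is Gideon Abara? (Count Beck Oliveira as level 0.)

8

Chain from Gideon Abara up to Beck Oliveira: Gideon Abara → Lena Rossi → Thandi Ueda → Caleb Ivanov → Isla Volkov → Viggo Reyes → Alice Usman → Phineas Martin → Beck Oliveira. That is 8 steps up, so Gideon Abara is 8 levels below Beck Oliveira.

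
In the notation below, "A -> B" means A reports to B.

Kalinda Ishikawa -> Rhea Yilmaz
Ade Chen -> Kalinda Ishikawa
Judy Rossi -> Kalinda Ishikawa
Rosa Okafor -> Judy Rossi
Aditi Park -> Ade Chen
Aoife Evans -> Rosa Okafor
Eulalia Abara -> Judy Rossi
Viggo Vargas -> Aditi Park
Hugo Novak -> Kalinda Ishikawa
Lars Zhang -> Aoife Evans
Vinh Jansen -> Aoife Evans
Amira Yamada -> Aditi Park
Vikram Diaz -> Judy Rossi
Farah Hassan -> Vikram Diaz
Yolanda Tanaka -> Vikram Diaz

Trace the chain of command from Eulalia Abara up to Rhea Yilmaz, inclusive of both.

Eulalia Abara -> Judy Rossi -> Kalinda Ishikawa -> Rhea Yilmaz

Eulalia Abara reports to Judy Rossi. Judy Rossi reports to Kalinda Ishikawa. Kalinda Ishikawa reports to Rhea Yilmaz. Rhea Yilmaz is at the top.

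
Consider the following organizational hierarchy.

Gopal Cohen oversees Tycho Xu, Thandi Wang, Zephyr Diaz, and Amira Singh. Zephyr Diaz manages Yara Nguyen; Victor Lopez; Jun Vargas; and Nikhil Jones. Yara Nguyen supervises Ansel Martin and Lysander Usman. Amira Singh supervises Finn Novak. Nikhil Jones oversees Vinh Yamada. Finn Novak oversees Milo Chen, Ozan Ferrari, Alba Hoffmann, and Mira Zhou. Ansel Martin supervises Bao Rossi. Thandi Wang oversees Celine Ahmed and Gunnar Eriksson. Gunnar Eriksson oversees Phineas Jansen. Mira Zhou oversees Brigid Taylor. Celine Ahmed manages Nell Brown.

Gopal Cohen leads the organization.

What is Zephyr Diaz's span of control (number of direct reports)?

Zephyr Diaz directly manages Yara Nguyen, Nikhil Jones, Victor Lopez, Jun Vargas. That is 4 direct reports.

4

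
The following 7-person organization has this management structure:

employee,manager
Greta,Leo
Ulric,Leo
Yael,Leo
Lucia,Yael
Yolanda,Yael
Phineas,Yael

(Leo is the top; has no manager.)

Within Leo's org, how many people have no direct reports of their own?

The people in Leo's organization with no one reporting to them are Phineas, Yolanda, Lucia, Ulric, Greta. That is 5.

5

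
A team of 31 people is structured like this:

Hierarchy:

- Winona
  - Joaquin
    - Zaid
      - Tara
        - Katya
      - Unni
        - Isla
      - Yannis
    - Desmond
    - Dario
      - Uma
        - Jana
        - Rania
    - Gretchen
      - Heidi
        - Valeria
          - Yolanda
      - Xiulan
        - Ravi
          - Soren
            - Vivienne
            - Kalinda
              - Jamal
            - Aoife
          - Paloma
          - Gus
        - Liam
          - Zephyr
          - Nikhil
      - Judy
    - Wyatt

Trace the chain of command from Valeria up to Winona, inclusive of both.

Valeria -> Heidi -> Gretchen -> Joaquin -> Winona

Valeria reports to Heidi. Heidi reports to Gretchen. Gretchen reports to Joaquin. Joaquin reports to Winona. Winona is at the top.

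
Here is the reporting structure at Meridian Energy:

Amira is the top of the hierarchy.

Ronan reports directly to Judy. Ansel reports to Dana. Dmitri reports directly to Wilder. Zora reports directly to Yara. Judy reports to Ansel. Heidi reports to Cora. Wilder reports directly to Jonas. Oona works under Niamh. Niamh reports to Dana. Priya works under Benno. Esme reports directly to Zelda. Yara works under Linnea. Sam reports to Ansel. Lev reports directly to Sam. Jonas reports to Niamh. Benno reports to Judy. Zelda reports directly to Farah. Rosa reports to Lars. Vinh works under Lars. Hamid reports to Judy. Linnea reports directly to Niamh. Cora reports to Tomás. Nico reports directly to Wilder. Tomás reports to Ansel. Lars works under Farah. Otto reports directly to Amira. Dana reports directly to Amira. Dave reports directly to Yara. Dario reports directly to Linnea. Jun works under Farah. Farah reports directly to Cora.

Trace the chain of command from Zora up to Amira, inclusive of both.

Zora reports to Yara. Yara reports to Linnea. Linnea reports to Niamh. Niamh reports to Dana. Dana reports to Amira. Amira is at the top.

Zora -> Yara -> Linnea -> Niamh -> Dana -> Amira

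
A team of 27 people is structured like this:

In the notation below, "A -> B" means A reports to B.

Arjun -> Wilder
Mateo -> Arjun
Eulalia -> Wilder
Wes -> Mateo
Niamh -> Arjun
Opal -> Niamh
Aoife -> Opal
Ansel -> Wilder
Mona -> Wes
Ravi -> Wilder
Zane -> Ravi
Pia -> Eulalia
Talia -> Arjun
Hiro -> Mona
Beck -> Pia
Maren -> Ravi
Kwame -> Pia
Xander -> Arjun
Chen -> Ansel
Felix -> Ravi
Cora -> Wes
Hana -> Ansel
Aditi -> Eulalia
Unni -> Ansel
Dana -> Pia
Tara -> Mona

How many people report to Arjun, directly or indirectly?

Arjun directly manages Mateo, Niamh, Talia, Xander. Under Mateo: Wes, Cora, Mona, Tara, Hiro (5). Under Niamh: Opal, Aoife (2). Talia has no reports. Xander has no reports. So Arjun's organization is 4 direct reports plus everyone under them: 6 + 3 + 1 + 1 = 11.

11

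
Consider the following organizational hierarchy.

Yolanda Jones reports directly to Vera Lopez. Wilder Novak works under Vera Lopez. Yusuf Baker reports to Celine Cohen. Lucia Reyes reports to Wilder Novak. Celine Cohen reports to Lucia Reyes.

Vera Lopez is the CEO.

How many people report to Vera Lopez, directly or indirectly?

5

Vera Lopez directly manages Wilder Novak, Yolanda Jones. Under Wilder Novak: Lucia Reyes, Celine Cohen, Yusuf Baker (3). Yolanda Jones has no reports. So Vera Lopez's organization is 2 direct reports plus everyone under them: 4 + 1 = 5.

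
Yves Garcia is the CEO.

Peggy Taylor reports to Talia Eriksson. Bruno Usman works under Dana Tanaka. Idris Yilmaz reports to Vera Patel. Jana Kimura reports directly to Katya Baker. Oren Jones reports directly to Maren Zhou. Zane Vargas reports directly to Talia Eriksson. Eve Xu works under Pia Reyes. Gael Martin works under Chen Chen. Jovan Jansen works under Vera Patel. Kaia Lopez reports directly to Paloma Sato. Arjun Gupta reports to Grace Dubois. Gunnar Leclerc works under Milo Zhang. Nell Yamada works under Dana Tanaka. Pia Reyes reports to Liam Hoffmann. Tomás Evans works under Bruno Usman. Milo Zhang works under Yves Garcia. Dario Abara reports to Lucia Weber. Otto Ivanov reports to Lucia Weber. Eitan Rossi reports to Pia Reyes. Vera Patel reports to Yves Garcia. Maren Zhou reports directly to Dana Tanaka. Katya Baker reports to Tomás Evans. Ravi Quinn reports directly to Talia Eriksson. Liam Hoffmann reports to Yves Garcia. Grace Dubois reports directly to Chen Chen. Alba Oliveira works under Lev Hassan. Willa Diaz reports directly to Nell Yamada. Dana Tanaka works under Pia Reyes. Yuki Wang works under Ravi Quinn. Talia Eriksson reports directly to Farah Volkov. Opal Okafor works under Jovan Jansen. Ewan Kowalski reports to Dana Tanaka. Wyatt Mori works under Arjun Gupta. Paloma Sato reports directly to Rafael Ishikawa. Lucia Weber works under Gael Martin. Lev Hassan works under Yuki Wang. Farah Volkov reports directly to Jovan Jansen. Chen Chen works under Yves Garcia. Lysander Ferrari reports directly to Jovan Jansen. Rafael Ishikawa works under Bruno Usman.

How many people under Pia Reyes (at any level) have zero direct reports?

The people in Pia Reyes's organization with no one reporting to them are Eitan Rossi, Eve Xu, Oren Jones, Willa Diaz, Ewan Kowalski, Jana Kimura, Kaia Lopez. That is 7.

7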